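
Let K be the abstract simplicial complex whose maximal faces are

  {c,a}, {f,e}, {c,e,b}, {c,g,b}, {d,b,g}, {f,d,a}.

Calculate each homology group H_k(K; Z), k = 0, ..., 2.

H_0 ≅ Z,  H_1 ≅ Z^2,  H_2 = 0.

We work with the vertex ordering a < b < c < d < e < f < g. The simplices of K, each written with vertices in increasing order, are:

  0-simplices (7): a, b, c, d, e, f, g
  1-simplices (12): ac, ad, af, bc, bd, be, bg, ce, cg, df, dg, ef
  2-simplices (4): adf, bce, bcg, bdg

giving chain groups C_0 ≅ Z^7, C_1 ≅ Z^12, C_2 ≅ Z^4.

Boundary ∂_1: C_1 → C_0 maps an edge to its endpoints' difference, ∂[p,q] = q − p.
This gives a 7×12 integer matrix of rank 6; reducing to Smith normal form yields diagonal entries (1,1,1,1,1,1).

∂_2: C_2 → C_1 maps a triangle to the signed sum of its edges. For instance
  ∂bdg = dg − bg + bd,
  ∂bce = ce − be + bc.
The resulting 12×4 matrix has rank 4, and its Smith normal form has invariant factors (1,1,1,1).

Now H_k = ker ∂_k / im ∂_{k+1}, so:

  H_0: rank C_0 − rank ∂_1 = 7 − 6 = 1, and the invariant factors of ∂_1 are all 1, so H_0 ≅ Z.
  H_1: rank ker ∂_1 − rank ∂_2 = (12 − 6) − 4 = 2, and the invariant factors of ∂_2 are all 1, so H_1 ≅ Z^2.
  H_2: rank ker ∂_2 − rank ∂_3 = (4 − 4) − 0 = 0, and there is no ∂_3, so H_2 ≅ 0.

As a check, the Euler characteristic is 7 − 12 + 4 = -1, which agrees with 1 − 2 + 0 = -1.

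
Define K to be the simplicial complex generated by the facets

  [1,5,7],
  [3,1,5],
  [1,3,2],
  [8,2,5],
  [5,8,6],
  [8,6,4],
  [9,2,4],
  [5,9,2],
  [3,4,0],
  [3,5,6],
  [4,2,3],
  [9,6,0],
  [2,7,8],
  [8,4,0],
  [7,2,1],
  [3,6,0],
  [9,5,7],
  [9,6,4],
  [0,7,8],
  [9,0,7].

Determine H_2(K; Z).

H_2 ≅ 0.

We work with the vertex ordering 0 < 1 < 2 < 3 < 4 < 5 < 6 < 7 < 8 < 9. The simplices of K, each written with vertices in increasing order, are:

  0-simplices (10): [0], [1], [2], [3], [4], [5], [6], [7], [8], [9]
  1-simplices (30): (30 of them)
  2-simplices (20): (20 of them)

Hence C_0 ≅ Z^10, C_1 ≅ Z^30, C_2 ≅ Z^20.

The boundary map ∂_1: C_1 → C_0 sends each edge [p,q] (with p < q) to q − p.
The resulting 10×30 matrix has rank 9, and its Smith normal form has invariant factors (1,1,1,1,1,1,1,1,1).

∂_2: C_2 → C_1 sends each 2-simplex [p,q,r] to [q,r] − [p,r] + [p,q]. For instance
  ∂[3,5,6] = [5,6] − [3,6] + [3,5],
  ∂[0,6,9] = [6,9] − [0,9] + [0,6].
The 30×20 boundary matrix has rank 20 and Smith normal form diag(1,1,1,1,1,1,1,1,1,1,1,1,1,1,1,1,1,1,1,2).

From H_k ≅ ker(∂_k) / im(∂_{k+1}) we obtain:

  H_2: rank ker ∂_2 − rank ∂_3 = (20 − 20) − 0 = 0, and there is no ∂_3, so H_2 ≅ 0.

(K is a triangulation of the Klein bottle.)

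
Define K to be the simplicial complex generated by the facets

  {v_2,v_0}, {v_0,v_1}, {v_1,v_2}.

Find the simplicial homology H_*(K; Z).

Order the vertices as v_0 < v_1 < v_2. Listing each simplex with vertices in this order, K has dimension 1 with simplices:

  0-simplices (3): [v_0], [v_1], [v_2]
  1-simplices (3): [v_0,v_1], [v_0,v_2], [v_1,v_2]

giving chain groups C_0 ≅ Z^3, C_1 ≅ Z^3.

The boundary map ∂_1: C_1 → C_0 sends each edge [p,q] (with p < q) to q − p.
The resulting 3×3 matrix has rank 2, and its Smith normal form has invariant factors (1,1).

From H_k ≅ ker(∂_k) / im(∂_{k+1}) we obtain:

  H_0: rank C_0 − rank ∂_1 = 3 − 2 = 1, and the invariant factors of ∂_1 are all 1, so H_0 = Z.
  H_1: rank ker ∂_1 − rank ∂_2 = (3 − 2) − 0 = 1, and there is no ∂_2, so H_1 = Z.

As a check, the Euler characteristic is 3 − 3 = 0, which agrees with 1 − 1 = 0.
(K is a triangulation of the circle S^1.)

H_0 = Z,  H_1 = Z.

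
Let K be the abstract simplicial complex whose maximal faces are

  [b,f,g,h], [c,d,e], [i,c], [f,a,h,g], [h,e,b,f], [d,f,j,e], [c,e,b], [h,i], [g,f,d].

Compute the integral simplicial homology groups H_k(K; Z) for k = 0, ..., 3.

Fix the vertex order a < b < c < d < e < f < g < h < i < j and write every simplex with vertices in increasing order. Then dim K = 3 and the simplices of K are:

  0-simplices (10): a, b, c, d, e, f, g, h, i, j
  1-simplices (23): af, ag, ah, bc, be, bf, bg, bh, cd, ce, ci, de, df, dg, dj, ef, eh, ej, fg, fh, fj, gh, hi
  2-simplices (17): afg, afh, agh, bce, bef, beh, bfg, bfh, bgh, cde, def, dej, dfg, dfj, efh, efj, fgh
  3-simplices (4): afgh, befh, bfgh, defj

Hence C_0 ≅ Z^10, C_1 ≅ Z^23, C_2 ≅ Z^17, C_3 ≅ Z^4.

Boundary ∂_1: C_1 → C_0 sends each edge [p,q] (with p < q) to q − p. For instance
  ∂ag = g − a.
The resulting 10×23 matrix has rank 9, and its Smith normal form has invariant factors (1,1,1,1,1,1,1,1,1).

∂_2: C_2 → C_1 maps a triangle to the signed sum of its edges. For instance
  ∂beh = eh − bh + be,
  ∂def = ef − df + de.
As a 23×17 matrix over Z this has rank 13, with invariant factors (1,1,1,1,1,1,1,1,1,1,1,1,1).

The boundary map ∂_3: C_3 → C_2 sends each 3-simplex σ to the alternating sum Σ_i (−1)^i (σ with its i-th vertex removed). For instance
  ∂defj = efj − dfj + dej − def,
  ∂bfgh = fgh − bgh + bfh − bfg.
This gives a 17×4 integer matrix of rank 4; reducing to Smith normal form yields diagonal entries (1,1,1,1).

Reading off H_k = ker ∂_k / im ∂_{k+1}:

  H_0: rank C_0 − rank ∂_1 = 10 − 9 = 1, and the invariant factors of ∂_1 are all 1, so H_0 ≅ Z.
  H_1: rank ker ∂_1 − rank ∂_2 = (23 − 9) − 13 = 1, and the invariant factors of ∂_2 are all 1, so H_1 ≅ Z.
  H_2: rank ker ∂_2 − rank ∂_3 = (17 − 13) − 4 = 0, and the invariant factors of ∂_3 are all 1, so H_2 ≅ 0.
  H_3: rank ker ∂_3 − rank ∂_4 = (4 − 4) − 0 = 0, and there is no ∂_4, so H_3 ≅ 0.

H_0 = Z,  H_1 = Z,  H_2 = 0,  H_3 = 0.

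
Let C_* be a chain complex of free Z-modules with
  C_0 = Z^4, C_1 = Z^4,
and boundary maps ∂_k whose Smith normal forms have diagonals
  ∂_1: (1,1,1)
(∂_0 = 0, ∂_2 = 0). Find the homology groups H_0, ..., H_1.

H_0: b_0 = 4 − 0 − 3 = 1; torsion from ∂_1 factors > 1: none. So H_0 ≅ Z.
H_1: b_1 = 4 − 3 − 0 = 1; torsion from ∂_2 factors > 1: none. So H_1 ≅ Z.

H_0 ≅ Z,  H_1 ≅ Z.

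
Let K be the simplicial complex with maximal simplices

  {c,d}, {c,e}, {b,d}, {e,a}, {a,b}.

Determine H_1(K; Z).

H_1 ≅ Z.

K has 5 vertices, 5 edges.
rank ∂_1 = 4, rank ∂_2 = 0 ⇒ b_1 = 5 − 4 − 0 = 1. So H_1 ≅ Z.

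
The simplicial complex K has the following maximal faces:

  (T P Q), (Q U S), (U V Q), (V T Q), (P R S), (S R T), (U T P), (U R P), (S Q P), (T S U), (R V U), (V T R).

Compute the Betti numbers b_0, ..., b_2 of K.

b_0 = 1, b_1 = 0, b_2 = 0.

We work with the vertex ordering P < Q < R < S < T < U < V. The simplices of K, each written with vertices in increasing order, are:

  0-simplices (7): P, Q, R, S, T, U, V
  1-simplices (18): PQ, PR, PS, PT, PU, QS, QT, QU, QV, RS, RT, RU, RV, ST, SU, TU, TV, UV
  2-simplices (12): PQS, PQT, PRS, PRU, PTU, QSU, QTV, QUV, RST, RTV, RUV, STU

Hence C_0 ≅ Z^7, C_1 ≅ Z^18, C_2 ≅ Z^12.

The boundary map ∂_1: C_1 → C_0 is given by ∂[p,q] = [q] − [p].
As a 7×18 matrix over Z this has rank 6, with invariant factors (1,1,1,1,1,1).

Boundary ∂_2: C_2 → C_1 maps a triangle to the signed sum of its edges. For instance
  ∂PQS = QS − PS + PQ,
  ∂PQT = QT − PT + PQ.
The 18×12 boundary matrix has rank 12 and Smith normal form diag(1,1,1,1,1,1,1,1,1,1,1,2).

Reading off H_k = ker ∂_k / im ∂_{k+1}:

  H_0: rank C_0 − rank ∂_1 = 7 − 6 = 1, and the invariant factors of ∂_1 are all 1, so H_0 = Z.
  H_1: rank ker ∂_1 − rank ∂_2 = (18 − 6) − 12 = 0, and ∂_2 has invariant factor 2 > 1, so H_1 = Z/2.
  H_2: rank ker ∂_2 − rank ∂_3 = (12 − 12) − 0 = 0, and there is no ∂_3, so H_2 = 0.

As a check, the Euler characteristic is 7 − 18 + 12 = 1, which agrees with 1 − 0 + 0 = 1.

Hence the Betti numbers are b_0 = 1, b_1 = 0, b_2 = 0.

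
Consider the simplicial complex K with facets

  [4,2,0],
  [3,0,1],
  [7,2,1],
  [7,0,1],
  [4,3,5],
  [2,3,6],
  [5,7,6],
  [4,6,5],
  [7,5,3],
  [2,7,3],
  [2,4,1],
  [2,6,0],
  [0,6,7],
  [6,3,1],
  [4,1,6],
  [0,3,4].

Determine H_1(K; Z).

H_1 ≅ Z^2.

We work with the vertex ordering 0 < 1 < 2 < 3 < 4 < 5 < 6 < 7. The simplices of K, each written with vertices in increasing order, are:

  0-simplices (8): [0], [1], [2], [3], [4], [5], [6], [7]
  1-simplices (24): (24 of them)
  2-simplices (16): [0,1,3], [0,1,7], [0,2,4], [0,2,6], [0,3,4], [0,6,7], [1,2,4], [1,2,7], [1,3,6], [1,4,6], [2,3,6], [2,3,7], [3,4,5], [3,5,7], [4,5,6], [5,6,7]

giving chain groups C_0 ≅ Z^8, C_1 ≅ Z^24, C_2 ≅ Z^16.

The boundary map ∂_1: C_1 → C_0 is given by ∂[p,q] = [q] − [p]. For instance
  ∂[2,6] = [6] − [2].
The 8×24 boundary matrix has rank 7 and Smith normal form diag(1,1,1,1,1,1,1).

∂_2: C_2 → C_1 sends each 2-simplex [p,q,r] to [q,r] − [p,r] + [p,q]. For instance
  ∂[0,6,7] = [6,7] − [0,7] + [0,6],
  ∂[0,1,3] = [1,3] − [0,3] + [0,1].
As a 24×16 matrix over Z this has rank 15, with invariant factors (1,1,1,1,1,1,1,1,1,1,1,1,1,1,1).

Now H_k = ker ∂_k / im ∂_{k+1}, so:

  H_1: rank ker ∂_1 − rank ∂_2 = (24 − 7) − 15 = 2, and the invariant factors of ∂_2 are all 1, so H_1 = Z^2.

(K is a triangulation of the torus T^2.)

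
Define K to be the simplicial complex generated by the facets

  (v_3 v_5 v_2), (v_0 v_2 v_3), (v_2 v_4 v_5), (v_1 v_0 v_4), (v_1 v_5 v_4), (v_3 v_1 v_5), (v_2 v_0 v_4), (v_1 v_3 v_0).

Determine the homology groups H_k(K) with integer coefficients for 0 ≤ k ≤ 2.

K has 6 vertices, 12 edges, 8 triangles.
rank ∂_0 = 0, rank ∂_1 = 5 ⇒ b_0 = 6 − 0 − 5 = 1; all invariant factors of ∂_1 are 1 so no torsion. So H_0 ≅ Z.
rank ∂_1 = 5, rank ∂_2 = 7 ⇒ b_1 = 12 − 5 − 7 = 0; all invariant factors of ∂_2 are 1 so no torsion. So H_1 ≅ 0.
rank ∂_2 = 7, rank ∂_3 = 0 ⇒ b_2 = 8 − 7 − 0 = 1. So H_2 ≅ Z.

H_0 ≅ Z,  H_1 = 0,  H_2 ≅ Z.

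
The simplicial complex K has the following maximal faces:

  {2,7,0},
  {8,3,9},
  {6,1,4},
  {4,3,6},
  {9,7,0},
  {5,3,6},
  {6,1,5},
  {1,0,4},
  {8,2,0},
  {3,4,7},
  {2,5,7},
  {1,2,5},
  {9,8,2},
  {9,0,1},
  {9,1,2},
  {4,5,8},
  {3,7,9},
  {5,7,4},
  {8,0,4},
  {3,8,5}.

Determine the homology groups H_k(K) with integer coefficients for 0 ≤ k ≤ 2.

Fix the vertex order 0 < 1 < 2 < 3 < 4 < 5 < 6 < 7 < 8 < 9 and write every simplex with vertices in increasing order. Then dim K = 2 and the simplices of K are:

  0-simplices (10): [0], [1], [2], [3], [4], [5], [6], [7], [8], [9]
  1-simplices (30): (30 of them)
  2-simplices (20): (20 of them)

so the chain groups are C_0 ≅ Z^10, C_1 ≅ Z^30, C_2 ≅ Z^20.

The boundary map ∂_1: C_1 → C_0 sends each edge [p,q] (with p < q) to q − p. For instance
  ∂[1,6] = [6] − [1].
As a 10×30 matrix over Z this has rank 9, with invariant factors (1,1,1,1,1,1,1,1,1).

The boundary map ∂_2: C_2 → C_1 sends each 2-simplex [p,q,r] to [q,r] − [p,r] + [p,q]. For instance
  ∂[4,5,8] = [5,8] − [4,8] + [4,5],
  ∂[1,2,9] = [2,9] − [1,9] + [1,2].
The resulting 30×20 matrix has rank 20, and its Smith normal form has invariant factors (1,1,1,1,1,1,1,1,1,1,1,1,1,1,1,1,1,1,1,2).

Reading off H_k = ker ∂_k / im ∂_{k+1}:

  H_0: rank C_0 − rank ∂_1 = 10 − 9 = 1, and the invariant factors of ∂_1 are all 1, so H_0 = Z.
  H_1: rank ker ∂_1 − rank ∂_2 = (30 − 9) − 20 = 1, and ∂_2 has invariant factor 2 > 1, so H_1 = Z ⊕ Z_2.
  H_2: rank ker ∂_2 − rank ∂_3 = (20 − 20) − 0 = 0, and there is no ∂_3, so H_2 = 0.

H_0 ≅ Z,  H_1 ≅ Z ⊕ Z_2,  H_2 = 0.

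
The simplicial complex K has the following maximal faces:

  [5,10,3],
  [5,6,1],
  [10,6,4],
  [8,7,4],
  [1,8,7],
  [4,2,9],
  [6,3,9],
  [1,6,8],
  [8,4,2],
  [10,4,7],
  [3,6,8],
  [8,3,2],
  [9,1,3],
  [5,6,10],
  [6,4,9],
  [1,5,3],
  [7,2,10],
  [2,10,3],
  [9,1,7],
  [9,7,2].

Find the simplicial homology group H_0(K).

Fix the vertex order 1 < 2 < 3 < 4 < 5 < 6 < 7 < 8 < 9 < 10 and write every simplex with vertices in increasing order. Then dim K = 2 and the simplices of K are:

  0-simplices (10): [1], [2], [3], [4], [5], [6], [7], [8], [9], [10]
  1-simplices (30): (30 of them)
  2-simplices (20): (20 of them)

so the chain groups are C_0 ≅ Z^10, C_1 ≅ Z^30, C_2 ≅ Z^20.

The boundary map ∂_1: C_1 → C_0 maps an edge to its endpoints' difference, ∂[p,q] = q − p. For instance
  ∂[6,8] = [8] − [6].
This gives a 10×30 integer matrix of rank 9; reducing to Smith normal form yields diagonal entries (1,1,1,1,1,1,1,1,1).

The boundary map ∂_2: C_2 → C_1 acts by ∂[p,q,r] = [q,r] − [p,r] + [p,q]. For instance
  ∂[3,6,9] = [6,9] − [3,9] + [3,6],
  ∂[1,7,8] = [7,8] − [1,8] + [1,7].
The resulting 30×20 matrix has rank 20, and its Smith normal form has invariant factors (1,1,1,1,1,1,1,1,1,1,1,1,1,1,1,1,1,1,1,2).

From H_k ≅ ker(∂_k) / im(∂_{k+1}) we obtain:

  H_0: rank C_0 − rank ∂_1 = 10 − 9 = 1, and the invariant factors of ∂_1 are all 1, so H_0 ≅ Z.

H_0 ≅ Z.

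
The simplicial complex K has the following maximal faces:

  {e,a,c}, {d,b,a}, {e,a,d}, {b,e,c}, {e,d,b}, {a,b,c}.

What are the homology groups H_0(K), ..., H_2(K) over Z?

H_0 = Z,  H_1 = 0,  H_2 = Z.

K has 5 vertices, 9 edges, 6 triangles.
rank ∂_0 = 0, rank ∂_1 = 4 ⇒ b_0 = 5 − 0 − 4 = 1; all invariant factors of ∂_1 are 1 so no torsion. So H_0 = Z.
rank ∂_1 = 4, rank ∂_2 = 5 ⇒ b_1 = 9 − 4 − 5 = 0; all invariant factors of ∂_2 are 1 so no torsion. So H_1 = 0.
rank ∂_2 = 5, rank ∂_3 = 0 ⇒ b_2 = 6 − 5 − 0 = 1. So H_2 = Z.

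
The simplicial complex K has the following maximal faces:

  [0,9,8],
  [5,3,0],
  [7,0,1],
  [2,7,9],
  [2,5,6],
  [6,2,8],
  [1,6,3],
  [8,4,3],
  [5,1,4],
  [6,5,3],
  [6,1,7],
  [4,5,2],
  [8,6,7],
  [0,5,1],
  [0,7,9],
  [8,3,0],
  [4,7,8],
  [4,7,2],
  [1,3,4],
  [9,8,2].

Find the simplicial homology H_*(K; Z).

H_0 ≅ Z,  H_1 ≅ Z ⊕ Z/2,  H_2 = 0.

K has 10 vertices, 30 edges, 20 triangles.
rank ∂_0 = 0, rank ∂_1 = 9 ⇒ b_0 = 10 − 0 − 9 = 1; all invariant factors of ∂_1 are 1 so no torsion. So H_0 ≅ Z.
rank ∂_1 = 9, rank ∂_2 = 20 ⇒ b_1 = 30 − 9 − 20 = 1; ∂_2 has invariant factor(s) [2] giving torsion. So H_1 ≅ Z ⊕ Z/2.
rank ∂_2 = 20, rank ∂_3 = 0 ⇒ b_2 = 20 − 20 − 0 = 0. So H_2 ≅ 0.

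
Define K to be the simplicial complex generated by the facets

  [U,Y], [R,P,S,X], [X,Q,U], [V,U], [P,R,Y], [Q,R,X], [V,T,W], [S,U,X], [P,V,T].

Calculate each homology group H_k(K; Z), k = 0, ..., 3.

Order the vertices as P < Q < R < S < T < U < V < W < X < Y. Listing each simplex with vertices in this order, K has dimension 3 with simplices:

  0-simplices (10): P, Q, R, S, T, U, V, W, X, Y
  1-simplices (20): PR, PS, PT, PV, PX, PY, QR, QU, QX, RS, RX, RY, SU, SX, TV, TW, UV, UX, UY, VW
  2-simplices (10): PRS, PRX, PRY, PSX, PTV, QRX, QUX, RSX, SUX, TVW
  3-simplices (1): PRSX

giving chain groups C_0 ≅ Z^10, C_1 ≅ Z^20, C_2 ≅ Z^10, C_3 ≅ Z^1.

Boundary ∂_1: C_1 → C_0 is given by ∂[p,q] = [q] − [p]. For instance
  ∂UV = V − U.
The resulting 10×20 matrix has rank 9, and its Smith normal form has invariant factors (1,1,1,1,1,1,1,1,1).

Boundary ∂_2: C_2 → C_1 acts by ∂[p,q,r] = [q,r] − [p,r] + [p,q]. For instance
  ∂PTV = TV − PV + PT,
  ∂SUX = UX − SX + SU.
The resulting 20×10 matrix has rank 9, and its Smith normal form has invariant factors (1,1,1,1,1,1,1,1,1).

Boundary ∂_3: C_3 → C_2 sends each 3-simplex σ to the alternating sum Σ_i (−1)^i (σ with its i-th vertex removed). For instance
  ∂PRSX = RSX − PSX + PRX − PRS.
This gives a 10×1 integer matrix of rank 1; reducing to Smith normal form yields diagonal entries (1).

Now H_k = ker ∂_k / im ∂_{k+1}, so:

  H_0: rank C_0 − rank ∂_1 = 10 − 9 = 1, and the invariant factors of ∂_1 are all 1, so H_0 = Z.
  H_1: rank ker ∂_1 − rank ∂_2 = (20 − 9) − 9 = 2, and the invariant factors of ∂_2 are all 1, so H_1 = Z^2.
  H_2: rank ker ∂_2 − rank ∂_3 = (10 − 9) − 1 = 0, and the invariant factors of ∂_3 are all 1, so H_2 = 0.
  H_3: rank ker ∂_3 − rank ∂_4 = (1 − 1) − 0 = 0, and there is no ∂_4, so H_3 = 0.

As a check, the Euler characteristic is 10 − 20 + 10 − 1 = -1, which agrees with 1 − 2 + 0 − 0 = -1.

H_0 = Z,  H_1 = Z^2,  H_2 = 0,  H_3 = 0.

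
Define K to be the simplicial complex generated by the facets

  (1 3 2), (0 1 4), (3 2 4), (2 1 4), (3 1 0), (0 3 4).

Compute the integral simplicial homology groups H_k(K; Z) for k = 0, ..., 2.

Take the total order 0 < 1 < 2 < 3 < 4 on the vertex set. Then K (dimension 2) consists of the simplices:

  0-simplices (5): [0], [1], [2], [3], [4]
  1-simplices (9): [0,1], [0,3], [0,4], [1,2], [1,3], [1,4], [2,3], [2,4], [3,4]
  2-simplices (6): [0,1,3], [0,1,4], [0,3,4], [1,2,3], [1,2,4], [2,3,4]

Hence C_0 ≅ Z^5, C_1 ≅ Z^9, C_2 ≅ Z^6.

The boundary map ∂_1: C_1 → C_0 is given by ∂[p,q] = [q] − [p].
As a 5×9 matrix over Z this has rank 4, with invariant factors (1,1,1,1).

∂_2: C_2 → C_1 maps a triangle to the signed sum of its edges. For instance
  ∂[0,1,3] = [1,3] − [0,3] + [0,1],
  ∂[0,3,4] = [3,4] − [0,4] + [0,3].
This gives a 9×6 integer matrix of rank 5; reducing to Smith normal form yields diagonal entries (1,1,1,1,1).

Now H_k = ker ∂_k / im ∂_{k+1}, so:

  H_0: rank C_0 − rank ∂_1 = 5 − 4 = 1, and the invariant factors of ∂_1 are all 1, so H_0 ≅ Z.
  H_1: rank ker ∂_1 − rank ∂_2 = (9 − 4) − 5 = 0, and the invariant factors of ∂_2 are all 1, so H_1 ≅ 0.
  H_2: rank ker ∂_2 − rank ∂_3 = (6 − 5) − 0 = 1, and there is no ∂_3, so H_2 ≅ Z.

As a check, the Euler characteristic is 5 − 9 + 6 = 2, which agrees with 1 − 0 + 1 = 2.

H_0 = Z,  H_1 = 0,  H_2 = Z.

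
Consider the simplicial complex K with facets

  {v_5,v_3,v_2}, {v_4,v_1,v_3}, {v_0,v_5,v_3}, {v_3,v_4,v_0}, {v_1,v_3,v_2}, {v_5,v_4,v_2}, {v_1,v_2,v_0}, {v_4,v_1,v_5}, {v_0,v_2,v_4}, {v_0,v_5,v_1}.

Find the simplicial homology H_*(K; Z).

Fix the vertex order v_0 < v_1 < v_2 < v_3 < v_4 < v_5 and write every simplex with vertices in increasing order. Then dim K = 2 and the simplices of K are:

  0-simplices (6): [v_0], [v_1], [v_2], [v_3], [v_4], [v_5]
  1-simplices (15): (15 of them)
  2-simplices (10): [v_0,v_1,v_2], [v_0,v_1,v_5], [v_0,v_2,v_4], [v_0,v_3,v_4], [v_0,v_3,v_5], [v_1,v_2,v_3], [v_1,v_3,v_4], [v_1,v_4,v_5], [v_2,v_3,v_5], [v_2,v_4,v_5]

so the chain groups are C_0 ≅ Z^6, C_1 ≅ Z^15, C_2 ≅ Z^10.

The boundary map ∂_1: C_1 → C_0 maps an edge to its endpoints' difference, ∂[p,q] = q − p. For instance
  ∂[v_0,v_4] = [v_4] − [v_0].
This gives a 6×15 integer matrix of rank 5; reducing to Smith normal form yields diagonal entries (1,1,1,1,1).

Boundary ∂_2: C_2 → C_1 maps a triangle to the signed sum of its edges. For instance
  ∂[v_1,v_3,v_4] = [v_3,v_4] − [v_1,v_4] + [v_1,v_3],
  ∂[v_2,v_3,v_5] = [v_3,v_5] − [v_2,v_5] + [v_2,v_3].
The resulting 15×10 matrix has rank 10, and its Smith normal form has invariant factors (1,1,1,1,1,1,1,1,1,2).

Computing H_k = (kernel of ∂_k) / (image of ∂_{k+1}):

  H_0: rank C_0 − rank ∂_1 = 6 − 5 = 1, and the invariant factors of ∂_1 are all 1, so H_0 ≅ Z.
  H_1: rank ker ∂_1 − rank ∂_2 = (15 − 5) − 10 = 0, and ∂_2 has invariant factor 2 > 1, so H_1 ≅ Z/2.
  H_2: rank ker ∂_2 − rank ∂_3 = (10 − 10) − 0 = 0, and there is no ∂_3, so H_2 ≅ 0.

As a check, the Euler characteristic is 6 − 15 + 10 = 1, which agrees with 1 − 0 + 0 = 1.
(K is a triangulation of the real projective plane RP^2.)

H_0 = Z,  H_1 = Z/2,  H_2 = 0.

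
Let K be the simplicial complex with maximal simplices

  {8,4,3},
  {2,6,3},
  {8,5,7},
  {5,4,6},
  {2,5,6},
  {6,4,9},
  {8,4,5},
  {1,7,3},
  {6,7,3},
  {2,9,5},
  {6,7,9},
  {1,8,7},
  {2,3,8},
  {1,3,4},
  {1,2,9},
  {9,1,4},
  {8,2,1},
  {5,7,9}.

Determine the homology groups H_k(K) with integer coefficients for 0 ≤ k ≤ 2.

H_0 = Z,  H_1 = Z ⊕ Z/2,  H_2 = 0.

We work with the vertex ordering 1 < 2 < 3 < 4 < 5 < 6 < 7 < 8 < 9. The simplices of K, each written with vertices in increasing order, are:

  0-simplices (9): [1], [2], [3], [4], [5], [6], [7], [8], [9]
  1-simplices (27): (27 of them)
  2-simplices (18): [1,2,8], [1,2,9], [1,3,4], [1,3,7], [1,4,9], [1,7,8], [2,3,6], [2,3,8], [2,5,6], [2,5,9], [3,4,8], [3,6,7], [4,5,6], [4,5,8], [4,6,9], [5,7,8], [5,7,9], [6,7,9]

giving chain groups C_0 ≅ Z^9, C_1 ≅ Z^27, C_2 ≅ Z^18.

The boundary map ∂_1: C_1 → C_0 is given by ∂[p,q] = [q] − [p]. For instance
  ∂[1,3] = [3] − [1].
This gives a 9×27 integer matrix of rank 8; reducing to Smith normal form yields diagonal entries (1,1,1,1,1,1,1,1).

∂_2: C_2 → C_1 maps a triangle to the signed sum of its edges. For instance
  ∂[1,2,8] = [2,8] − [1,8] + [1,2],
  ∂[5,7,9] = [7,9] − [5,9] + [5,7].
The 27×18 boundary matrix has rank 18 and Smith normal form diag(1,1,1,1,1,1,1,1,1,1,1,1,1,1,1,1,1,2).

From H_k ≅ ker(∂_k) / im(∂_{k+1}) we obtain:

  H_0: rank C_0 − rank ∂_1 = 9 − 8 = 1, and the invariant factors of ∂_1 are all 1, so H_0 = Z.
  H_1: rank ker ∂_1 − rank ∂_2 = (27 − 8) − 18 = 1, and ∂_2 has invariant factor 2 > 1, so H_1 = Z ⊕ Z/2.
  H_2: rank ker ∂_2 − rank ∂_3 = (18 − 18) − 0 = 0, and there is no ∂_3, so H_2 = 0.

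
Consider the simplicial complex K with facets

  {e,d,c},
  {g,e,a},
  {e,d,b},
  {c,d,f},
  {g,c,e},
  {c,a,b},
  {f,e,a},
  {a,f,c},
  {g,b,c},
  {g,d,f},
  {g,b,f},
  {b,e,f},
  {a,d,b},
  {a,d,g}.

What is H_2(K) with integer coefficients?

K has 7 vertices, 21 edges, 14 triangles.
rank ∂_2 = 13, rank ∂_3 = 0 ⇒ b_2 = 14 − 13 − 0 = 1. So H_2 = Z.

H_2 = Z.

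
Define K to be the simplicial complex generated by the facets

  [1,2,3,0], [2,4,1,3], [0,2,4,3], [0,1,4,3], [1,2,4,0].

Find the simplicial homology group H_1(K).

Take the total order 0 < 1 < 2 < 3 < 4 on the vertex set. Then K (dimension 3) consists of the simplices:

  0-simplices (5): [0], [1], [2], [3], [4]
  1-simplices (10): [0,1], [0,2], [0,3], [0,4], [1,2], [1,3], [1,4], [2,3], [2,4], [3,4]
  2-simplices (10): [0,1,2], [0,1,3], [0,1,4], [0,2,3], [0,2,4], [0,3,4], [1,2,3], [1,2,4], [1,3,4], [2,3,4]
  3-simplices (5): [0,1,2,3], [0,1,2,4], [0,1,3,4], [0,2,3,4], [1,2,3,4]

Hence C_0 ≅ Z^5, C_1 ≅ Z^10, C_2 ≅ Z^10, C_3 ≅ Z^5.

The boundary map ∂_1: C_1 → C_0 sends each edge [p,q] (with p < q) to q − p.
This gives a 5×10 integer matrix of rank 4; reducing to Smith normal form yields diagonal entries (1,1,1,1).

Boundary ∂_2: C_2 → C_1 acts by ∂[p,q,r] = [q,r] − [p,r] + [p,q]. For instance
  ∂[1,2,3] = [2,3] − [1,3] + [1,2],
  ∂[1,2,4] = [2,4] − [1,4] + [1,2].
The resulting 10×10 matrix has rank 6, and its Smith normal form has invariant factors (1,1,1,1,1,1).

∂_3: C_3 → C_2 sends each 3-simplex σ to the alternating sum Σ_i (−1)^i (σ with its i-th vertex removed). For instance
  ∂[0,1,2,4] = [1,2,4] − [0,2,4] + [0,1,4] − [0,1,2],
  ∂[0,1,2,3] = [1,2,3] − [0,2,3] + [0,1,3] − [0,1,2].
As a 10×5 matrix over Z this has rank 4, with invariant factors (1,1,1,1).

Reading off H_k = ker ∂_k / im ∂_{k+1}:

  H_1: rank ker ∂_1 − rank ∂_2 = (10 − 4) − 6 = 0, and the invariant factors of ∂_2 are all 1, so H_1 ≅ 0.

H_1 ≅ 0.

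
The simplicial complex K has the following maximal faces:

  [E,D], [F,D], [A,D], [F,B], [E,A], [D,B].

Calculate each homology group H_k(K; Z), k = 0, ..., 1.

Order the vertices as A < B < D < E < F. Listing each simplex with vertices in this order, K has dimension 1 with simplices:

  0-simplices (5): A, B, D, E, F
  1-simplices (6): AD, AE, BD, BF, DE, DF

so the chain groups are C_0 ≅ Z^5, C_1 ≅ Z^6.

The boundary map ∂_1: C_1 → C_0 sends each edge [p,q] (with p < q) to q − p.
This gives a 5×6 integer matrix of rank 4; reducing to Smith normal form yields diagonal entries (1,1,1,1).

Now H_k = ker ∂_k / im ∂_{k+1}, so:

  H_0: rank C_0 − rank ∂_1 = 5 − 4 = 1, and the invariant factors of ∂_1 are all 1, so H_0 ≅ Z.
  H_1: rank ker ∂_1 − rank ∂_2 = (6 − 4) − 0 = 2, and there is no ∂_2, so H_1 ≅ Z^2.

H_0 ≅ Z,  H_1 ≅ Z^2.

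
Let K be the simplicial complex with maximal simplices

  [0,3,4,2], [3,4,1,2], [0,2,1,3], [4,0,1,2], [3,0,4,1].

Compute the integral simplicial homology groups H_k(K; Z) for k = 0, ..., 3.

H_0 ≅ Z,  H_1 = 0,  H_2 = 0,  H_3 ≅ Z.

We work with the vertex ordering 0 < 1 < 2 < 3 < 4. The simplices of K, each written with vertices in increasing order, are:

  0-simplices (5): [0], [1], [2], [3], [4]
  1-simplices (10): [0,1], [0,2], [0,3], [0,4], [1,2], [1,3], [1,4], [2,3], [2,4], [3,4]
  2-simplices (10): [0,1,2], [0,1,3], [0,1,4], [0,2,3], [0,2,4], [0,3,4], [1,2,3], [1,2,4], [1,3,4], [2,3,4]
  3-simplices (5): [0,1,2,3], [0,1,2,4], [0,1,3,4], [0,2,3,4], [1,2,3,4]

giving chain groups C_0 ≅ Z^5, C_1 ≅ Z^10, C_2 ≅ Z^10, C_3 ≅ Z^5.

The boundary map ∂_1: C_1 → C_0 sends each edge [p,q] (with p < q) to q − p.
As a 5×10 matrix over Z this has rank 4, with invariant factors (1,1,1,1).

∂_2: C_2 → C_1 acts by ∂[p,q,r] = [q,r] − [p,r] + [p,q]. For instance
  ∂[0,1,2] = [1,2] − [0,2] + [0,1],
  ∂[0,1,3] = [1,3] − [0,3] + [0,1].
The 10×10 boundary matrix has rank 6 and Smith normal form diag(1,1,1,1,1,1).

The boundary map ∂_3: C_3 → C_2 sends each 3-simplex σ to the alternating sum Σ_i (−1)^i (σ with its i-th vertex removed). For instance
  ∂[0,2,3,4] = [2,3,4] − [0,3,4] + [0,2,4] − [0,2,3],
  ∂[0,1,2,4] = [1,2,4] − [0,2,4] + [0,1,4] − [0,1,2].
This gives a 10×5 integer matrix of rank 4; reducing to Smith normal form yields diagonal entries (1,1,1,1).

Computing H_k = (kernel of ∂_k) / (image of ∂_{k+1}):

  H_0: rank C_0 − rank ∂_1 = 5 − 4 = 1, and the invariant factors of ∂_1 are all 1, so H_0 ≅ Z.
  H_1: rank ker ∂_1 − rank ∂_2 = (10 − 4) − 6 = 0, and the invariant factors of ∂_2 are all 1, so H_1 ≅ 0.
  H_2: rank ker ∂_2 − rank ∂_3 = (10 − 6) − 4 = 0, and the invariant factors of ∂_3 are all 1, so H_2 ≅ 0.
  H_3: rank ker ∂_3 − rank ∂_4 = (5 − 4) − 0 = 1, and there is no ∂_4, so H_3 ≅ Z.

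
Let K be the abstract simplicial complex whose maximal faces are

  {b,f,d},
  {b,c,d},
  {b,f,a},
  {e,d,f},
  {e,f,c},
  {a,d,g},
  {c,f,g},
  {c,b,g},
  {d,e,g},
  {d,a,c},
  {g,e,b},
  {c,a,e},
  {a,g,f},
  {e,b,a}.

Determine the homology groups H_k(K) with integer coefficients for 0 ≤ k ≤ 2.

Fix the vertex order a < b < c < d < e < f < g and write every simplex with vertices in increasing order. Then dim K = 2 and the simplices of K are:

  0-simplices (7): a, b, c, d, e, f, g
  1-simplices (21): ab, ac, ad, ae, af, ag, bc, bd, be, bf, bg, cd, ce, cf, cg, de, df, dg, ef, eg, fg
  2-simplices (14): abe, abf, acd, ace, adg, afg, bcd, bcg, bdf, beg, cef, cfg, def, deg

so the chain groups are C_0 ≅ Z^7, C_1 ≅ Z^21, C_2 ≅ Z^14.

Boundary ∂_1: C_1 → C_0 sends each edge [p,q] (with p < q) to q − p.
The resulting 7×21 matrix has rank 6, and its Smith normal form has invariant factors (1,1,1,1,1,1).

Boundary ∂_2: C_2 → C_1 sends each 2-simplex [p,q,r] to [q,r] − [p,r] + [p,q]. For instance
  ∂bcg = cg − bg + bc,
  ∂afg = fg − ag + af.
This gives a 21×14 integer matrix of rank 13; reducing to Smith normal form yields diagonal entries (1,1,1,1,1,1,1,1,1,1,1,1,1).

From H_k ≅ ker(∂_k) / im(∂_{k+1}) we obtain:

  H_0: rank C_0 − rank ∂_1 = 7 − 6 = 1, and the invariant factors of ∂_1 are all 1, so H_0 ≅ Z.
  H_1: rank ker ∂_1 − rank ∂_2 = (21 − 6) − 13 = 2, and the invariant factors of ∂_2 are all 1, so H_1 ≅ Z^2.
  H_2: rank ker ∂_2 − rank ∂_3 = (14 − 13) − 0 = 1, and there is no ∂_3, so H_2 ≅ Z.

H_0 ≅ Z,  H_1 ≅ Z^2,  H_2 ≅ Z.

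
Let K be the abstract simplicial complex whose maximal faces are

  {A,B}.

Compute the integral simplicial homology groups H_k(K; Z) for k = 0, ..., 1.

We work with the vertex ordering A < B. The simplices of K, each written with vertices in increasing order, are:

  0-simplices (2): A, B
  1-simplices (1): AB

giving chain groups C_0 ≅ Z^2, C_1 ≅ Z^1.

∂_1: C_1 → C_0 is given by ∂[p,q] = [q] − [p].
As a 2×1 matrix over Z this has rank 1, with invariant factors (1).

Reading off H_k = ker ∂_k / im ∂_{k+1}:

  H_0: rank C_0 − rank ∂_1 = 2 − 1 = 1, and the invariant factors of ∂_1 are all 1, so H_0 ≅ Z.
  H_1: rank ker ∂_1 − rank ∂_2 = (1 − 1) − 0 = 0, and there is no ∂_2, so H_1 ≅ 0.

As a check, the Euler characteristic is 2 − 1 = 1, which agrees with 1 − 0 = 1.

H_0 = Z,  H_1 = 0.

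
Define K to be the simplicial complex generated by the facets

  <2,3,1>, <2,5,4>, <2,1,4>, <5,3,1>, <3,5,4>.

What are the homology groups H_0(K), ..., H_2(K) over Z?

H_0 ≅ Z,  H_1 ≅ Z,  H_2 = 0.

Order the vertices as 1 < 2 < 3 < 4 < 5. Listing each simplex with vertices in this order, K has dimension 2 with simplices:

  0-simplices (5): [1], [2], [3], [4], [5]
  1-simplices (10): [1,2], [1,3], [1,4], [1,5], [2,3], [2,4], [2,5], [3,4], [3,5], [4,5]
  2-simplices (5): [1,2,3], [1,2,4], [1,3,5], [2,4,5], [3,4,5]

giving chain groups C_0 ≅ Z^5, C_1 ≅ Z^10, C_2 ≅ Z^5.

The boundary map ∂_1: C_1 → C_0 maps an edge to its endpoints' difference, ∂[p,q] = q − p.
The 5×10 boundary matrix has rank 4 and Smith normal form diag(1,1,1,1).

Boundary ∂_2: C_2 → C_1 acts by ∂[p,q,r] = [q,r] − [p,r] + [p,q]. For instance
  ∂[3,4,5] = [4,5] − [3,5] + [3,4],
  ∂[1,2,4] = [2,4] − [1,4] + [1,2].
This gives a 10×5 integer matrix of rank 5; reducing to Smith normal form yields diagonal entries (1,1,1,1,1).

Reading off H_k = ker ∂_k / im ∂_{k+1}:

  H_0: rank C_0 − rank ∂_1 = 5 − 4 = 1, and the invariant factors of ∂_1 are all 1, so H_0 = Z.
  H_1: rank ker ∂_1 − rank ∂_2 = (10 − 4) − 5 = 1, and the invariant factors of ∂_2 are all 1, so H_1 = Z.
  H_2: rank ker ∂_2 − rank ∂_3 = (5 − 5) − 0 = 0, and there is no ∂_3, so H_2 = 0.

As a check, the Euler characteristic is 5 − 10 + 5 = 0, which agrees with 1 − 1 + 0 = 0.
(K is a triangulation of the Möbius band.)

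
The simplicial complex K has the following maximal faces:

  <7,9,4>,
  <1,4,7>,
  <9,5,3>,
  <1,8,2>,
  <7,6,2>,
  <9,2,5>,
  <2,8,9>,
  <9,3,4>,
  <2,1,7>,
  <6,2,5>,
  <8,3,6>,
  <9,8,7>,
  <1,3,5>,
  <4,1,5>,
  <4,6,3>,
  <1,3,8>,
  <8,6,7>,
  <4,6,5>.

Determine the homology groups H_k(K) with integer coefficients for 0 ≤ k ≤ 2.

H_0 ≅ Z,  H_1 ≅ Z ⊕ Z/2,  H_2 = 0.

Take the total order 1 < 2 < 3 < 4 < 5 < 6 < 7 < 8 < 9 on the vertex set. Then K (dimension 2) consists of the simplices:

  0-simplices (9): [1], [2], [3], [4], [5], [6], [7], [8], [9]
  1-simplices (27): (27 of them)
  2-simplices (18): [1,2,7], [1,2,8], [1,3,5], [1,3,8], [1,4,5], [1,4,7], [2,5,6], [2,5,9], [2,6,7], [2,8,9], [3,4,6], [3,4,9], [3,5,9], [3,6,8], [4,5,6], [4,7,9], [6,7,8], [7,8,9]

giving chain groups C_0 ≅ Z^9, C_1 ≅ Z^27, C_2 ≅ Z^18.

The boundary map ∂_1: C_1 → C_0 is given by ∂[p,q] = [q] − [p].
This gives a 9×27 integer matrix of rank 8; reducing to Smith normal form yields diagonal entries (1,1,1,1,1,1,1,1).

∂_2: C_2 → C_1 maps a triangle to the signed sum of its edges. For instance
  ∂[1,2,8] = [2,8] − [1,8] + [1,2],
  ∂[1,4,7] = [4,7] − [1,7] + [1,4].
The resulting 27×18 matrix has rank 18, and its Smith normal form has invariant factors (1,1,1,1,1,1,1,1,1,1,1,1,1,1,1,1,1,2).

From H_k ≅ ker(∂_k) / im(∂_{k+1}) we obtain:

  H_0: rank C_0 − rank ∂_1 = 9 − 8 = 1, and the invariant factors of ∂_1 are all 1, so H_0 = Z.
  H_1: rank ker ∂_1 − rank ∂_2 = (27 − 8) − 18 = 1, and ∂_2 has invariant factor 2 > 1, so H_1 = Z ⊕ Z/2.
  H_2: rank ker ∂_2 − rank ∂_3 = (18 − 18) − 0 = 0, and there is no ∂_3, so H_2 = 0.

As a check, the Euler characteristic is 9 − 27 + 18 = 0, which agrees with 1 − 1 + 0 = 0.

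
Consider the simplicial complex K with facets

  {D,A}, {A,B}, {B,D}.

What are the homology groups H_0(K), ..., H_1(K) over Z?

Order the vertices as A < B < D. Listing each simplex with vertices in this order, K has dimension 1 with simplices:

  0-simplices (3): A, B, D
  1-simplices (3): AB, AD, BD

so the chain groups are C_0 ≅ Z^3, C_1 ≅ Z^3.

The boundary map ∂_1: C_1 → C_0 maps an edge to its endpoints' difference, ∂[p,q] = q − p. For instance
  ∂BD = D − B.
The 3×3 boundary matrix has rank 2 and Smith normal form diag(1,1).

Now H_k = ker ∂_k / im ∂_{k+1}, so:

  H_0: rank C_0 − rank ∂_1 = 3 − 2 = 1, and the invariant factors of ∂_1 are all 1, so H_0 ≅ Z.
  H_1: rank ker ∂_1 − rank ∂_2 = (3 − 2) − 0 = 1, and there is no ∂_2, so H_1 ≅ Z.

(K is a triangulation of the circle S^1.)

H_0 = Z,  H_1 = Z.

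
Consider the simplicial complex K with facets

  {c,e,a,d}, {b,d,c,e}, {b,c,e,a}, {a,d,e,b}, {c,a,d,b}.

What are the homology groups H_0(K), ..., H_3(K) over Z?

We work with the vertex ordering a < b < c < d < e. The simplices of K, each written with vertices in increasing order, are:

  0-simplices (5): a, b, c, d, e
  1-simplices (10): ab, ac, ad, ae, bc, bd, be, cd, ce, de
  2-simplices (10): abc, abd, abe, acd, ace, ade, bcd, bce, bde, cde
  3-simplices (5): abcd, abce, abde, acde, bcde

so the chain groups are C_0 ≅ Z^5, C_1 ≅ Z^10, C_2 ≅ Z^10, C_3 ≅ Z^5.

The boundary map ∂_1: C_1 → C_0 is given by ∂[p,q] = [q] − [p]. For instance
  ∂bd = d − b.
The 5×10 boundary matrix has rank 4 and Smith normal form diag(1,1,1,1).

∂_2: C_2 → C_1 maps a triangle to the signed sum of its edges. For instance
  ∂acd = cd − ad + ac,
  ∂abc = bc − ac + ab.
This gives a 10×10 integer matrix of rank 6; reducing to Smith normal form yields diagonal entries (1,1,1,1,1,1).

Boundary ∂_3: C_3 → C_2 sends each 3-simplex σ to the alternating sum Σ_i (−1)^i (σ with its i-th vertex removed). For instance
  ∂abce = bce − ace + abe − abc,
  ∂bcde = cde − bde + bce − bcd.
As a 10×5 matrix over Z this has rank 4, with invariant factors (1,1,1,1).

Now H_k = ker ∂_k / im ∂_{k+1}, so:

  H_0: rank C_0 − rank ∂_1 = 5 − 4 = 1, and the invariant factors of ∂_1 are all 1, so H_0 ≅ Z.
  H_1: rank ker ∂_1 − rank ∂_2 = (10 − 4) − 6 = 0, and the invariant factors of ∂_2 are all 1, so H_1 ≅ 0.
  H_2: rank ker ∂_2 − rank ∂_3 = (10 − 6) − 4 = 0, and the invariant factors of ∂_3 are all 1, so H_2 ≅ 0.
  H_3: rank ker ∂_3 − rank ∂_4 = (5 − 4) − 0 = 1, and there is no ∂_4, so H_3 ≅ Z.

(K is a triangulation of the 3-sphere S^3.)

H_0 = Z,  H_1 = 0,  H_2 = 0,  H_3 = Z.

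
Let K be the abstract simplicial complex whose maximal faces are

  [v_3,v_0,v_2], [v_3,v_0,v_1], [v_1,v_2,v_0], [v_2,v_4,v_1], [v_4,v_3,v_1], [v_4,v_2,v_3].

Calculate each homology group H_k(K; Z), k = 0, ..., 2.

H_0 = Z,  H_1 = 0,  H_2 = Z.

Fix the vertex order v_0 < v_1 < v_2 < v_3 < v_4 and write every simplex with vertices in increasing order. Then dim K = 2 and the simplices of K are:

  0-simplices (5): [v_0], [v_1], [v_2], [v_3], [v_4]
  1-simplices (9): [v_0,v_1], [v_0,v_2], [v_0,v_3], [v_1,v_2], [v_1,v_3], [v_1,v_4], [v_2,v_3], [v_2,v_4], [v_3,v_4]
  2-simplices (6): [v_0,v_1,v_2], [v_0,v_1,v_3], [v_0,v_2,v_3], [v_1,v_2,v_4], [v_1,v_3,v_4], [v_2,v_3,v_4]

giving chain groups C_0 ≅ Z^5, C_1 ≅ Z^9, C_2 ≅ Z^6.

Boundary ∂_1: C_1 → C_0 sends each edge [p,q] (with p < q) to q − p. For instance
  ∂[v_1,v_2] = [v_2] − [v_1].
The resulting 5×9 matrix has rank 4, and its Smith normal form has invariant factors (1,1,1,1).

∂_2: C_2 → C_1 acts by ∂[p,q,r] = [q,r] − [p,r] + [p,q]. For instance
  ∂[v_1,v_2,v_4] = [v_2,v_4] − [v_1,v_4] + [v_1,v_2],
  ∂[v_0,v_1,v_2] = [v_1,v_2] − [v_0,v_2] + [v_0,v_1].
As a 9×6 matrix over Z this has rank 5, with invariant factors (1,1,1,1,1).

Now H_k = ker ∂_k / im ∂_{k+1}, so:

  H_0: rank C_0 − rank ∂_1 = 5 − 4 = 1, and the invariant factors of ∂_1 are all 1, so H_0 ≅ Z.
  H_1: rank ker ∂_1 − rank ∂_2 = (9 − 4) − 5 = 0, and the invariant factors of ∂_2 are all 1, so H_1 ≅ 0.
  H_2: rank ker ∂_2 − rank ∂_3 = (6 − 5) − 0 = 1, and there is no ∂_3, so H_2 ≅ Z.

As a check, the Euler characteristic is 5 − 9 + 6 = 2, which agrees with 1 − 0 + 1 = 2.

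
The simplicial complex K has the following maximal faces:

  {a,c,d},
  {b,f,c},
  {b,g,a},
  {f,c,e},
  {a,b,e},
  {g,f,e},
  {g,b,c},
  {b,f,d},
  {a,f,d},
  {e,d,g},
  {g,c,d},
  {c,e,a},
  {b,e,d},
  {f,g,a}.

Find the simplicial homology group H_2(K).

We work with the vertex ordering a < b < c < d < e < f < g. The simplices of K, each written with vertices in increasing order, are:

  0-simplices (7): a, b, c, d, e, f, g
  1-simplices (21): ab, ac, ad, ae, af, ag, bc, bd, be, bf, bg, cd, ce, cf, cg, de, df, dg, ef, eg, fg
  2-simplices (14): abe, abg, acd, ace, adf, afg, bcf, bcg, bde, bdf, cdg, cef, deg, efg

Hence C_0 ≅ Z^7, C_1 ≅ Z^21, C_2 ≅ Z^14.

∂_1: C_1 → C_0 sends each edge [p,q] (with p < q) to q − p.
The resulting 7×21 matrix has rank 6, and its Smith normal form has invariant factors (1,1,1,1,1,1).

The boundary map ∂_2: C_2 → C_1 sends each 2-simplex [p,q,r] to [q,r] − [p,r] + [p,q]. For instance
  ∂bdf = df − bf + bd,
  ∂efg = fg − eg + ef.
This gives a 21×14 integer matrix of rank 13; reducing to Smith normal form yields diagonal entries (1,1,1,1,1,1,1,1,1,1,1,1,1).

Now H_k = ker ∂_k / im ∂_{k+1}, so:

  H_2: rank ker ∂_2 − rank ∂_3 = (14 − 13) − 0 = 1, and there is no ∂_3, so H_2 = Z.

(K is a triangulation of the torus T^2.)

H_2 ≅ Z.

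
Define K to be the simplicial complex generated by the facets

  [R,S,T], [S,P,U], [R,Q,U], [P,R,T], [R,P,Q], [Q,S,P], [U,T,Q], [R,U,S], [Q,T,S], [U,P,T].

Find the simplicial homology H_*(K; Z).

H_0 = Z,  H_1 = Z_2,  H_2 = 0.

K has 6 vertices, 15 edges, 10 triangles.
rank ∂_0 = 0, rank ∂_1 = 5 ⇒ b_0 = 6 − 0 − 5 = 1; all invariant factors of ∂_1 are 1 so no torsion. So H_0 = Z.
rank ∂_1 = 5, rank ∂_2 = 10 ⇒ b_1 = 15 − 5 − 10 = 0; ∂_2 has invariant factor(s) [2] giving torsion. So H_1 = Z_2.
rank ∂_2 = 10, rank ∂_3 = 0 ⇒ b_2 = 10 − 10 − 0 = 0. So H_2 = 0.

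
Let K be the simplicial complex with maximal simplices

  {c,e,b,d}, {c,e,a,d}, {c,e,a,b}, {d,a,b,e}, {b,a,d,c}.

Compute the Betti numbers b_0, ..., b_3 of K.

b_0 = 1, b_1 = 0, b_2 = 0, b_3 = 1.

We work with the vertex ordering a < b < c < d < e. The simplices of K, each written with vertices in increasing order, are:

  0-simplices (5): a, b, c, d, e
  1-simplices (10): ab, ac, ad, ae, bc, bd, be, cd, ce, de
  2-simplices (10): abc, abd, abe, acd, ace, ade, bcd, bce, bde, cde
  3-simplices (5): abcd, abce, abde, acde, bcde

Hence C_0 ≅ Z^5, C_1 ≅ Z^10, C_2 ≅ Z^10, C_3 ≅ Z^5.

The boundary map ∂_1: C_1 → C_0 is given by ∂[p,q] = [q] − [p].
This gives a 5×10 integer matrix of rank 4; reducing to Smith normal form yields diagonal entries (1,1,1,1).

Boundary ∂_2: C_2 → C_1 maps a triangle to the signed sum of its edges. For instance
  ∂bde = de − be + bd,
  ∂bcd = cd − bd + bc.
The 10×10 boundary matrix has rank 6 and Smith normal form diag(1,1,1,1,1,1).

∂_3: C_3 → C_2 sends each 3-simplex σ to the alternating sum Σ_i (−1)^i (σ with its i-th vertex removed). For instance
  ∂acde = cde − ade + ace − acd,
  ∂abde = bde − ade + abe − abd.
As a 10×5 matrix over Z this has rank 4, with invariant factors (1,1,1,1).

Reading off H_k = ker ∂_k / im ∂_{k+1}:

  H_0: rank C_0 − rank ∂_1 = 5 − 4 = 1, and the invariant factors of ∂_1 are all 1, so H_0 = Z.
  H_1: rank ker ∂_1 − rank ∂_2 = (10 − 4) − 6 = 0, and the invariant factors of ∂_2 are all 1, so H_1 = 0.
  H_2: rank ker ∂_2 − rank ∂_3 = (10 − 6) − 4 = 0, and the invariant factors of ∂_3 are all 1, so H_2 = 0.
  H_3: rank ker ∂_3 − rank ∂_4 = (5 − 4) − 0 = 1, and there is no ∂_4, so H_3 = Z.

As a check, the Euler characteristic is 5 − 10 + 10 − 5 = 0, which agrees with 1 − 0 + 0 − 1 = 0.

Hence the Betti numbers are b_0 = 1, b_1 = 0, b_2 = 0, b_3 = 1.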